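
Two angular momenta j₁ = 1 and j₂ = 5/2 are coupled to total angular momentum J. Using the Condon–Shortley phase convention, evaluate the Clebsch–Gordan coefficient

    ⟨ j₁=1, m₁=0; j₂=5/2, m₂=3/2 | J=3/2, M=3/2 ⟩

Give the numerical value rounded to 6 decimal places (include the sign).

−√(4/15) = -0.516398

j₁+j₂−J=2  J+j₁−j₂=0  J−j₁+j₂=3  j₁+j₂+J+1=6
(j₁±m₁, j₂±m₂, J±M) = (1,1,4,1,3,0)
P² = 48/5
sum k=1..1:
  [1] −1/6 = -1/6
S = -1/6
C² = P²·S² = 4/15 ; C = -0.516398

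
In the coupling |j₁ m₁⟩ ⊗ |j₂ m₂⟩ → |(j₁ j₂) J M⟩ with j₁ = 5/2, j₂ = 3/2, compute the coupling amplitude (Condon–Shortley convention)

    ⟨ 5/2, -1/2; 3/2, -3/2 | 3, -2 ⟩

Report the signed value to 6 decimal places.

√[7·1!4!2!/8! · 2!3!0!3!1!5!] = √(72)
  +(−1)^0/∏(0,1,3,0,1,2)! = 1/12  (running 1/12)
⟨..|..⟩ = √(72)·(1/12) = +0.707107

+0.707107  (= +√(1/2))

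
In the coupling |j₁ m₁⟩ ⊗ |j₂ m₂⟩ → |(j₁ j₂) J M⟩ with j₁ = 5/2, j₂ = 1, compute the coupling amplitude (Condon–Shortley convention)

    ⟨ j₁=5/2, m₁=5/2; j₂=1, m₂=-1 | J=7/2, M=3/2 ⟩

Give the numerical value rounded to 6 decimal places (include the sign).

+0.218218

√[8·0!5!2!/8! · 5!0!0!2!5!2!] = √(19200/7)
  +(−1)^0/∏(0,0,0,0,5,2)! = 1/240  (running 1/240)
⟨..|..⟩ = √(19200/7)·(1/240) = +0.218218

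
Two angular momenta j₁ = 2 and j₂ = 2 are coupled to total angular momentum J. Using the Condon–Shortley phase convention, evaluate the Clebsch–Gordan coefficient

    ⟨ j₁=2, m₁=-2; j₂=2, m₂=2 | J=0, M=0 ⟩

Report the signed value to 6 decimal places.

+√(1/5) ≈ +0.447214

√[1·4!0!0!/5! · 0!4!4!0!0!0!] = √(576/5)
  +(−1)^4/∏(4,0,0,0,0,0)! = 1/24  (running 1/24)
⟨..|..⟩ = √(576/5)·(1/24) = +0.447214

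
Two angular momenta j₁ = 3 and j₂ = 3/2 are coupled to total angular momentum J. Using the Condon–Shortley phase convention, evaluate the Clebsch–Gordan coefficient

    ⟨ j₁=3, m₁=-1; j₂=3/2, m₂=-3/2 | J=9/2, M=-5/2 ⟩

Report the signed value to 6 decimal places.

+0.645497

√[10·0!6!3!/10! · 2!4!0!3!2!7!] = √(34560)
  +(−1)^0/∏(0,0,4,0,2,3)! = 1/288  (running 1/288)
⟨..|..⟩ = √(34560)·(1/288) = +0.645497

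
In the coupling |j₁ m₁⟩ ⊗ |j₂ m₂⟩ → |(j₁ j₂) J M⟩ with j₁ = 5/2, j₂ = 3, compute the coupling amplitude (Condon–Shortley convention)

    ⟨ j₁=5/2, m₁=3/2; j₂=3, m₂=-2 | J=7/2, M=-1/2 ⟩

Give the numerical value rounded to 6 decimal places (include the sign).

triangle: 2!×3!×4!/10! = 288/3628800
(j±m)!: 4!×1!×1!×5!×3!×4! = 414720
prefactor² = (2J+1)×Δ×N² = 9216/35
  k=0: +1/(0!×2!×1!×1!×2!×3!) = 1/24
  k=1: −1/(1!×1!×0!×0!×3!×4!) = -1/144
Σ = 5/144  ⇒  CG² = 9216/35×5/144² = 20/63
CG = +√(20/63) = +0.563436

+0.563436  (= +√(20/63))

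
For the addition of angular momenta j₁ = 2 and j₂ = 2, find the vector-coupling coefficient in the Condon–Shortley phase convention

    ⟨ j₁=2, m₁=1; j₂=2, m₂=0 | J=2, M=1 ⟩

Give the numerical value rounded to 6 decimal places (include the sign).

triangle: 2!·2!·2!/7! = 8/5040
(j±m)!: 3!·1!·2!·2!·3!·1! = 144
prefactor² = (2J+1)·Δ·N² = 8/7
  k=0: +1/(0!·2!·1!·2!·1!·0!) = 1/4
  k=1: −1/(1!·1!·0!·1!·2!·1!) = -1/2
Σ = -1/4  ⇒  CG² = 8/7·(-1/4)² = 1/14
CG = −√(1/14) = -0.267261

−√(1/14) = -0.267261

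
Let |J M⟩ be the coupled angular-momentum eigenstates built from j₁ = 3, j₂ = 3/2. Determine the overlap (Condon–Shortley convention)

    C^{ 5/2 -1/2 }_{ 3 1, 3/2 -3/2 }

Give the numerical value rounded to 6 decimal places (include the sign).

√[6·2!4!1!/8! · 4!2!0!3!2!3!] = √(864/35)
  +(−1)^0/∏(0,2,2,0,2,1)! = 1/8  (running 1/8)
⟨..|..⟩ = √(864/35)·(1/8) = +0.621059

+√(27/70) = +0.621059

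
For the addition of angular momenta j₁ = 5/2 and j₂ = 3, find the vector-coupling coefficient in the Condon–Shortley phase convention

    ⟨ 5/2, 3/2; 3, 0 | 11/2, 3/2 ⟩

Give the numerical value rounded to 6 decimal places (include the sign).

triangle: 0!×5!×6!/12! = 86400/479001600
(j±m)!: 4!×1!×3!×3!×7!×4! = 104509440
prefactor² = (2J+1)×Δ×N² = 2488320/11
  k=0: +1/(0!×0!×1!×3!×4!×3!) = 1/864
Σ = 1/864  ⇒  CG² = 2488320/11×1/864² = 10/33
CG = +√(10/33) = +0.550482

+0.550482  (= +√(10/33))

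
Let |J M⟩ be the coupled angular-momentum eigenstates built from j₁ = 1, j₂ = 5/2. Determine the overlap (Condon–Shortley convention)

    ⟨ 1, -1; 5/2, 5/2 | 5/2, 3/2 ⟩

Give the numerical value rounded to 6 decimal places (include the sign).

−√(2/7) = -0.534522

√[6·1!1!4!/7! · 0!2!5!0!4!1!] = √(1152/7)
  +(−1)^1/∏(1,0,1,4,0,0)! = -1/24  (running -1/24)
⟨..|..⟩ = √(1152/7)·(-1/24) = -0.534522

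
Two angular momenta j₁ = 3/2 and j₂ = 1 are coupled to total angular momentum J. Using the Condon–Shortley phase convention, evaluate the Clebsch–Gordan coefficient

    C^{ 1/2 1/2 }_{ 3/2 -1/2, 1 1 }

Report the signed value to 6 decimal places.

j₁+j₂−J=2  J+j₁−j₂=1  J−j₁+j₂=0  j₁+j₂+J+1=4
(j₁±m₁, j₂±m₂, J±M) = (1,2,2,0,1,0)
P² = 2/3
sum k=2..2:
  [2] +1/2 = 1/2
S = 1/2
C² = P²·S² = 1/6 ; C = +0.408248

+0.408248  (= +√(1/6))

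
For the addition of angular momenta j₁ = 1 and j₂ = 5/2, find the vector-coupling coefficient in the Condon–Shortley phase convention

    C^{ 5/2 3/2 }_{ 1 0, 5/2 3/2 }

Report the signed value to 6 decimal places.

triangle: 1!·1!·4!/7! = 24/5040
(j±m)!: 1!·1!·4!·1!·4!·1! = 576
prefactor² = (2J+1)·Δ·N² = 576/35
  k=0: +1/(0!·1!·1!·4!·0!·0!) = 1/24
  k=1: −1/(1!·0!·0!·3!·1!·1!) = -1/6
Σ = -1/8  ⇒  CG² = 576/35·(-1/8)² = 9/35
CG = −√(9/35) = -0.507093

−√(9/35) = -0.507093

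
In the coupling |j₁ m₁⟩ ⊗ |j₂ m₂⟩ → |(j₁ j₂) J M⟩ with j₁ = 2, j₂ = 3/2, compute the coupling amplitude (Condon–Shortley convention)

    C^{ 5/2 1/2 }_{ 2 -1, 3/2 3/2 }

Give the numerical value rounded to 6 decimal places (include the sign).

j₁+j₂−J=1  J+j₁−j₂=3  J−j₁+j₂=2  j₁+j₂+J+1=7
(j₁±m₁, j₂±m₂, J±M) = (1,3,3,0,3,2)
P² = 216/35
sum k=1..1:
  [1] −1/4 = -1/4
S = -1/4
C² = P²·S² = 27/70 ; C = -0.621059

-0.621059  (= −√(27/70))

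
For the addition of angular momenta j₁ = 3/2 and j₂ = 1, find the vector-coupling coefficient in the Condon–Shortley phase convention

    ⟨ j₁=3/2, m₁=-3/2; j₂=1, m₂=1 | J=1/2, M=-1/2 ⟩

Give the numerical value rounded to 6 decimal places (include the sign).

triangle: 2!*1!*0!/4! = 2/24
(j±m)!: 0!*3!*2!*0!*0!*1! = 12
prefactor² = (2J+1)*Δ*N² = 2
  k=2: +1/(2!*0!*1!*0!*0!*0!) = 1/2
Σ = 1/2  ⇒  CG² = 2*1/2² = 1/2
CG = +√(1/2) = +0.707107

+0.707107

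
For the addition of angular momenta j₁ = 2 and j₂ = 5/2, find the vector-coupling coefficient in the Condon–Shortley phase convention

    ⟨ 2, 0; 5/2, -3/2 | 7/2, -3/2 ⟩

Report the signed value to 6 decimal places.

triangle: 1!·3!·4!/9! = 144/362880
(j±m)!: 2!·2!·1!·4!·2!·5! = 23040
prefactor² = (2J+1)·Δ·N² = 512/7
  k=0: +1/(0!·1!·2!·1!·1!·3!) = 1/12
  k=1: −1/(1!·0!·1!·0!·2!·4!) = -1/48
Σ = 1/16  ⇒  CG² = 512/7·1/16² = 2/7
CG = +√(2/7) = +0.534522

+√(2/7) ≈ +0.534522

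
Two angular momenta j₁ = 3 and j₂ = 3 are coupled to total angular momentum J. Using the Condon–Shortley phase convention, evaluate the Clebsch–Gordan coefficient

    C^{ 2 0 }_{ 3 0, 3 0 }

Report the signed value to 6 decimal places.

j₁+j₂−J=4  J+j₁−j₂=2  J−j₁+j₂=2  j₁+j₂+J+1=9
(j₁±m₁, j₂±m₂, J±M) = (3,3,3,3,2,2)
P² = 48/7
sum k=1..3:
  [1] −1/24 = -1/24
  [2] +1/4 = 1/4
  [3] −1/24 = -1/24
S = 1/6
C² = P²·S² = 4/21 ; C = +0.436436

+√(4/21) = +0.436436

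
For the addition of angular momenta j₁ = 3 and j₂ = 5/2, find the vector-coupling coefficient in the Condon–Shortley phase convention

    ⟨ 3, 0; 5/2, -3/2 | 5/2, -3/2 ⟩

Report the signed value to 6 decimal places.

-0.483046  (= −√(7/30))

triangle: 3!·3!·2!/9! = 72/362880
(j±m)!: 3!·3!·1!·4!·1!·4! = 20736
prefactor² = (2J+1)·Δ·N² = 864/35
  k=0: +1/(0!·3!·3!·1!·0!·1!) = 1/36
  k=1: −1/(1!·2!·2!·0!·1!·2!) = -1/8
Σ = -7/72  ⇒  CG² = 864/35·(-7/72)² = 7/30
CG = −√(7/30) = -0.483046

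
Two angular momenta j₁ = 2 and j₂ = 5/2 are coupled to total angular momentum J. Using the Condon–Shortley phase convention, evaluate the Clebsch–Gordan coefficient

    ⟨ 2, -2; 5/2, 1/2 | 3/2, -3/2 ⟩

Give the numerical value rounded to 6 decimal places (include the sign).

−√(4/35) = -0.338062

√[4·3!1!2!/7! · 0!4!3!2!0!3!] = √(576/35)
  +(−1)^3/∏(3,0,1,0,0,2)! = -1/12  (running -1/12)
⟨..|..⟩ = √(576/35)·(-1/12) = -0.338062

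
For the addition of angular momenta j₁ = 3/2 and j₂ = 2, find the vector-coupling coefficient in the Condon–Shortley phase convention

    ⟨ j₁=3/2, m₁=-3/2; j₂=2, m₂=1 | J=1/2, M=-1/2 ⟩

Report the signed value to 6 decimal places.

√[2·3!0!1!/5! · 0!3!3!1!0!1!] = √(18/5)
  +(−1)^3/∏(3,0,0,0,0,1)! = -1/6  (running -1/6)
⟨..|..⟩ = √(18/5)·(-1/6) = -0.316228

−√(1/10) ≈ -0.316228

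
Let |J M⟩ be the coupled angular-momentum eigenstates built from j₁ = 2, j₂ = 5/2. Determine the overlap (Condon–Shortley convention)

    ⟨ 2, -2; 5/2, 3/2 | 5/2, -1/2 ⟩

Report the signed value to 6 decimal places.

+√(27/70) = +0.621059

triangle: 2!·2!·3!/8! = 24/40320
(j±m)!: 0!·4!·4!·1!·2!·3! = 6912
prefactor² = (2J+1)·Δ·N² = 864/35
  k=2: +1/(2!·0!·2!·2!·0!·1!) = 1/8
Σ = 1/8  ⇒  CG² = 864/35·1/8² = 27/70
CG = +√(27/70) = +0.621059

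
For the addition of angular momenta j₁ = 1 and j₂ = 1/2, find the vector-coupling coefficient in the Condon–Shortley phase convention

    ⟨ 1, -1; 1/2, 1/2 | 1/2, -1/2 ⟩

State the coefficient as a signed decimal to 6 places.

−√(2/3) = -0.816497

√[2·1!1!0!/3! · 0!2!1!0!0!1!] = √(2/3)
  +(−1)^1/∏(1,0,1,0,0,0)! = -1  (running -1)
⟨..|..⟩ = √(2/3)·(-1) = -0.816497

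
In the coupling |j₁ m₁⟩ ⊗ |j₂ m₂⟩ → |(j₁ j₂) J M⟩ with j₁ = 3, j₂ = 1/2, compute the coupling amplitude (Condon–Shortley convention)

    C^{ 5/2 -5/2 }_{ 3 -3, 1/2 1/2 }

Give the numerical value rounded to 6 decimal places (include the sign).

-0.925820  (= −√(6/7))

j₁+j₂−J=1  J+j₁−j₂=5  J−j₁+j₂=0  j₁+j₂+J+1=7
(j₁±m₁, j₂±m₂, J±M) = (0,6,1,0,0,5)
P² = 86400/7
sum k=1..1:
  [1] −1/120 = -1/120
S = -1/120
C² = P²·S² = 6/7 ; C = -0.925820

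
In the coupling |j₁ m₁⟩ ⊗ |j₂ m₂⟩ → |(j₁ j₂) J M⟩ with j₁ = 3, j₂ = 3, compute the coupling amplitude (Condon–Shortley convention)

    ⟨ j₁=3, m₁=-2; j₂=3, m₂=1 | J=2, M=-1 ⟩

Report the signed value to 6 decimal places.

√[5·4!2!2!/9! · 1!5!4!2!1!3!] = √(320/7)
  +(−1)^3/∏(3,1,2,1,0,1)! = -1/12  (running -1/12)
  +(−1)^4/∏(4,0,1,0,1,2)! = 1/48  (running -1/16)
⟨..|..⟩ = √(320/7)·(-1/16) = -0.422577

−√(5/28) = -0.422577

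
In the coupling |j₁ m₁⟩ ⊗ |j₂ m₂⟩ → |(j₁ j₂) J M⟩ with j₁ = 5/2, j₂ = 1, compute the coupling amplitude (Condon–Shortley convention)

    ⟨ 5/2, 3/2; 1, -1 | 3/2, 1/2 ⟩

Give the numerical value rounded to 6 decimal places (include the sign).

+√(2/5) ≈ +0.632456

√[4·2!3!0!/6! · 4!1!0!2!2!1!] = √(32/5)
  +(−1)^0/∏(0,2,1,0,2,0)! = 1/4  (running 1/4)
⟨..|..⟩ = √(32/5)·(1/4) = +0.632456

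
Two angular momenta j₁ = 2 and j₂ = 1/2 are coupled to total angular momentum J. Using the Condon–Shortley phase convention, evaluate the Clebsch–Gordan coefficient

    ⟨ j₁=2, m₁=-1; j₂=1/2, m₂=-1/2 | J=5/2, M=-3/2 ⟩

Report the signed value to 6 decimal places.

triangle: 0!·4!·1!/6! = 24/720
(j±m)!: 1!·3!·0!·1!·1!·4! = 144
prefactor² = (2J+1)·Δ·N² = 144/5
  k=0: +1/(0!·0!·3!·0!·1!·1!) = 1/6
Σ = 1/6  ⇒  CG² = 144/5·1/6² = 4/5
CG = +√(4/5) = +0.894427

+√(4/5) = +0.894427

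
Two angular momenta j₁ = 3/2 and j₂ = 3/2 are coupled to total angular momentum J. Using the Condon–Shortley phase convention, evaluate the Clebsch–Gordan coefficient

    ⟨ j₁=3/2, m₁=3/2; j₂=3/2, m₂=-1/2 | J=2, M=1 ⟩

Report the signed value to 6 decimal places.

√[5·1!2!2!/6! · 3!0!1!2!3!1!] = √(2)
  +(−1)^0/∏(0,1,0,1,2,1)! = 1/2  (running 1/2)
⟨..|..⟩ = √(2)·(1/2) = +0.707107

+0.707107  (= +√(1/2))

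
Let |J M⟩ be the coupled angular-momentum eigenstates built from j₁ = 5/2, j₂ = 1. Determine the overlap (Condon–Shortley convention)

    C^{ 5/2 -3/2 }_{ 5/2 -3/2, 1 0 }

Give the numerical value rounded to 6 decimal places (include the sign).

-0.507093  (= −√(9/35))

j₁+j₂−J=1  J+j₁−j₂=4  J−j₁+j₂=1  j₁+j₂+J+1=7
(j₁±m₁, j₂±m₂, J±M) = (1,4,1,1,1,4)
P² = 576/35
sum k=0..1:
  [0] +1/24 = 1/24
  [1] −1/6 = -1/6
S = -1/8
C² = P²·S² = 9/35 ; C = -0.507093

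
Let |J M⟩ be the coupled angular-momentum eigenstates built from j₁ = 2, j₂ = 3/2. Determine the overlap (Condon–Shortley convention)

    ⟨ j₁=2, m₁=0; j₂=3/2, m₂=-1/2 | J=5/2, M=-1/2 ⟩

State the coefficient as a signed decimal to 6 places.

triangle: 1!×3!×2!/7! = 12/5040
(j±m)!: 2!×2!×1!×2!×2!×3! = 96
prefactor² = (2J+1)×Δ×N² = 48/35
  k=0: +1/(0!×1!×2!×1!×1!×1!) = 1/2
  k=1: −1/(1!×0!×1!×0!×2!×2!) = -1/4
Σ = 1/4  ⇒  CG² = 48/35×1/4² = 3/35
CG = +√(3/35) = +0.292770

+0.292770  (= +√(3/35))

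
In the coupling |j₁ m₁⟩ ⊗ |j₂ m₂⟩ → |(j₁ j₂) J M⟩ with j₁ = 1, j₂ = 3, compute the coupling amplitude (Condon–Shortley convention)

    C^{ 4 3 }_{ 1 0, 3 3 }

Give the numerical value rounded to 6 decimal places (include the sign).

+√(1/4) ≈ +0.500000

triangle: 0!·2!·6!/9! = 1440/362880
(j±m)!: 1!·1!·6!·0!·7!·1! = 3628800
prefactor² = (2J+1)·Δ·N² = 129600
  k=0: +1/(0!·0!·1!·6!·1!·0!) = 1/720
Σ = 1/720  ⇒  CG² = 129600·1/720² = 1/4
CG = +√(1/4) = +0.500000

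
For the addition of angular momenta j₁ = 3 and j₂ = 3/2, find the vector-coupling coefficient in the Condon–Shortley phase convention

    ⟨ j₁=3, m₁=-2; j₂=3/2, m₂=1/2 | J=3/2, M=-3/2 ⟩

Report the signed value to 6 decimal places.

j₁+j₂−J=3  J+j₁−j₂=3  J−j₁+j₂=0  j₁+j₂+J+1=7
(j₁±m₁, j₂±m₂, J±M) = (1,5,2,1,0,3)
P² = 288/7
sum k=2..2:
  [2] +1/12 = 1/12
S = 1/12
C² = P²·S² = 2/7 ; C = +0.534522

+√(2/7) ≈ +0.534522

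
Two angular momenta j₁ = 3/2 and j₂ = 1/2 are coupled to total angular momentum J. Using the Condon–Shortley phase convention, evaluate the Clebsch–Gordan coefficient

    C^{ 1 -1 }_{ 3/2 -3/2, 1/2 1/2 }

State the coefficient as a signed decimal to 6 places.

√[3·1!2!0!/4! · 0!3!1!0!0!2!] = √(3)
  +(−1)^1/∏(1,0,2,0,0,0)! = -1/2  (running -1/2)
⟨..|..⟩ = √(3)·(-1/2) = -0.866025

−√(3/4) ≈ -0.866025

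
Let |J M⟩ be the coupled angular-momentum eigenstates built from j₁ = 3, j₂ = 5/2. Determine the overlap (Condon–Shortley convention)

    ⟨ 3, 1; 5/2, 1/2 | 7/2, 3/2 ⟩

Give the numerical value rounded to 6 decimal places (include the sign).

−√(5/21) ≈ -0.487950

j₁+j₂−J=2  J+j₁−j₂=4  J−j₁+j₂=3  j₁+j₂+J+1=10
(j₁±m₁, j₂±m₂, J±M) = (4,2,3,2,5,2)
P² = 3072/35
sum k=0..2:
  [0] +1/48 = 1/48
  [1] −1/12 = -1/12
  [2] +1/96 = 1/96
S = -5/96
C² = P²·S² = 5/21 ; C = -0.487950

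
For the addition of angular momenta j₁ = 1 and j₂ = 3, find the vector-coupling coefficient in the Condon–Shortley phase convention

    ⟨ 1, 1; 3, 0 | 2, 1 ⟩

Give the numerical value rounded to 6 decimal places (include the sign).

triangle: 2!×0!×4!/7! = 48/5040
(j±m)!: 2!×0!×3!×3!×3!×1! = 432
prefactor² = (2J+1)×Δ×N² = 144/7
  k=0: +1/(0!×2!×0!×3!×0!×1!) = 1/12
Σ = 1/12  ⇒  CG² = 144/7×1/12² = 1/7
CG = +√(1/7) = +0.377964

+√(1/7) = +0.377964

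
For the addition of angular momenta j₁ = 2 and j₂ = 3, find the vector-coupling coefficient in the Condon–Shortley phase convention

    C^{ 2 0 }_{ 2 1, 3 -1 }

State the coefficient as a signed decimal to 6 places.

−√(1/7) = -0.377964

j₁+j₂−J=3  J+j₁−j₂=1  J−j₁+j₂=3  j₁+j₂+J+1=8
(j₁±m₁, j₂±m₂, J±M) = (3,1,2,4,2,2)
P² = 36/7
sum k=0..1:
  [0] +1/12 = 1/12
  [1] −1/4 = -1/4
S = -1/6
C² = P²·S² = 1/7 ; C = -0.377964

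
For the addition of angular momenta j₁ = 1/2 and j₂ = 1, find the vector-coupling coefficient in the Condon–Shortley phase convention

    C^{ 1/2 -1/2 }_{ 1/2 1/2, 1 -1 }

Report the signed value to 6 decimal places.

+√(2/3) ≈ +0.816497

√[2·1!0!1!/3! · 1!0!0!2!0!1!] = √(2/3)
  +(−1)^0/∏(0,1,0,0,0,1)! = 1  (running 1)
⟨..|..⟩ = √(2/3)·(1) = +0.816497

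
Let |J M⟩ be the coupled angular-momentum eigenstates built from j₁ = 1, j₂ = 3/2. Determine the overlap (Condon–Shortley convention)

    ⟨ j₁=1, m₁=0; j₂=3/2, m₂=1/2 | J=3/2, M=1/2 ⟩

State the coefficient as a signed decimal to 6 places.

−√(1/15) = -0.258199

triangle: 1!·1!·2!/5! = 2/120
(j±m)!: 1!·1!·2!·1!·2!·1! = 4
prefactor² = (2J+1)·Δ·N² = 4/15
  k=0: +1/(0!·1!·1!·2!·0!·0!) = 1/2
  k=1: −1/(1!·0!·0!·1!·1!·1!) = -1
Σ = -1/2  ⇒  CG² = 4/15·(-1/2)² = 1/15
CG = −√(1/15) = -0.258199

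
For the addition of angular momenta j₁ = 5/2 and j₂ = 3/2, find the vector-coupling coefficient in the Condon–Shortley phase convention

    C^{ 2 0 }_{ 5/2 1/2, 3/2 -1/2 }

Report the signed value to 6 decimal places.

triangle: 2!·3!·1!/7! = 12/5040
(j±m)!: 3!·2!·1!·2!·2!·2! = 96
prefactor² = (2J+1)·Δ·N² = 8/7
  k=0: +1/(0!·2!·2!·1!·1!·0!) = 1/4
  k=1: −1/(1!·1!·1!·0!·2!·1!) = -1/2
Σ = -1/4  ⇒  CG² = 8/7·(-1/4)² = 1/14
CG = −√(1/14) = -0.267261

−√(1/14) = -0.267261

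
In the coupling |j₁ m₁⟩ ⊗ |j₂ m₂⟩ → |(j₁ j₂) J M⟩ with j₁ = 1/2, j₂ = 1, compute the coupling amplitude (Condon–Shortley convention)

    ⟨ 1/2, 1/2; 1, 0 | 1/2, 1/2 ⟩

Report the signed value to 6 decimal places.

+0.577350

√[2·1!0!1!/3! · 1!0!1!1!1!0!] = √(1/3)
  +(−1)^0/∏(0,1,0,1,0,0)! = 1  (running 1)
⟨..|..⟩ = √(1/3)·(1) = +0.577350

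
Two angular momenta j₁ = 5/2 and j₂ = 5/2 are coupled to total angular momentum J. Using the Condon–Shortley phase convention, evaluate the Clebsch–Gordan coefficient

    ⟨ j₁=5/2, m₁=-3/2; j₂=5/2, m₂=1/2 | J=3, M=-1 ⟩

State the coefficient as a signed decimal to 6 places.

+0.182574

√[7·2!3!3!/9! · 1!4!3!2!2!4!] = √(96/5)
  +(−1)^1/∏(1,1,3,2,0,1)! = -1/12  (running -1/12)
  +(−1)^2/∏(2,0,2,1,1,2)! = 1/8  (running 1/24)
⟨..|..⟩ = √(96/5)·(1/24) = +0.182574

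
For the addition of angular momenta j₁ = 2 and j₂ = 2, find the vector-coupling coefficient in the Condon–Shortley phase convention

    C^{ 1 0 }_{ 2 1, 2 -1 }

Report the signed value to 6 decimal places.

−√(1/10) = -0.316228

√[3·3!1!1!/6! · 3!1!1!3!1!1!] = √(9/10)
  +(−1)^0/∏(0,3,1,1,0,0)! = 1/6  (running 1/6)
  +(−1)^1/∏(1,2,0,0,1,1)! = -1/2  (running -1/3)
⟨..|..⟩ = √(9/10)·(-1/3) = -0.316228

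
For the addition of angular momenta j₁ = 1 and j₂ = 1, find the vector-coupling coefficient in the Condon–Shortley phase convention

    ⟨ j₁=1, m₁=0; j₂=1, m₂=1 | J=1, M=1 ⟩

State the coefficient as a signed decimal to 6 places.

−√(1/2) ≈ -0.707107

√[3·1!1!1!/4! · 1!1!2!0!2!0!] = √(1/2)
  +(−1)^1/∏(1,0,0,1,1,0)! = -1  (running -1)
⟨..|..⟩ = √(1/2)·(-1) = -0.707107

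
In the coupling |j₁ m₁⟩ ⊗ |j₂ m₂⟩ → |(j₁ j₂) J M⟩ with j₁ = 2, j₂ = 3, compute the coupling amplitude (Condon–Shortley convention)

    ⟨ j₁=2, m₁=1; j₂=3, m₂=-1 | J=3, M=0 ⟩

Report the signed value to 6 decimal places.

j₁+j₂−J=2  J+j₁−j₂=2  J−j₁+j₂=4  j₁+j₂+J+1=9
(j₁±m₁, j₂±m₂, J±M) = (3,1,2,4,3,3)
P² = 96/5
sum k=0..1:
  [0] +1/8 = 1/8
  [1] −1/12 = -1/12
S = 1/24
C² = P²·S² = 1/30 ; C = +0.182574

+√(1/30) = +0.182574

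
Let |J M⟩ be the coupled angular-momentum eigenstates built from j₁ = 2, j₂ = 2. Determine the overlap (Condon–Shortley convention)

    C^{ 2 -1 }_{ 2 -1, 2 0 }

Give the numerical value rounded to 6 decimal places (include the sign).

j₁+j₂−J=2  J+j₁−j₂=2  J−j₁+j₂=2  j₁+j₂+J+1=7
(j₁±m₁, j₂±m₂, J±M) = (1,3,2,2,1,3)
P² = 8/7
sum k=1..2:
  [1] −1/2 = -1/2
  [2] +1/4 = 1/4
S = -1/4
C² = P²·S² = 1/14 ; C = -0.267261

-0.267261  (= −√(1/14))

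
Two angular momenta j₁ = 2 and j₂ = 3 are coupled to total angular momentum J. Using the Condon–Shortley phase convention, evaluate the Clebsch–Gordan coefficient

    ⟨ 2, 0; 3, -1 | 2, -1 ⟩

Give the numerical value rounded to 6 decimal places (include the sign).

-0.377964  (= −√(1/7))

j₁+j₂−J=3  J+j₁−j₂=1  J−j₁+j₂=3  j₁+j₂+J+1=8
(j₁±m₁, j₂±m₂, J±M) = (2,2,2,4,1,3)
P² = 36/7
sum k=1..2:
  [1] −1/4 = -1/4
  [2] +1/12 = 1/12
S = -1/6
C² = P²·S² = 1/7 ; C = -0.377964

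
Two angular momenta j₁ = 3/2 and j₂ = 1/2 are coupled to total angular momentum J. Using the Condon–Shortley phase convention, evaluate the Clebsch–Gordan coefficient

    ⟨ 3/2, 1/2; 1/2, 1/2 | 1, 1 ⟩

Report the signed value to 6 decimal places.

j₁+j₂−J=1  J+j₁−j₂=2  J−j₁+j₂=0  j₁+j₂+J+1=4
(j₁±m₁, j₂±m₂, J±M) = (2,1,1,0,2,0)
P² = 1
sum k=1..1:
  [1] −1/2 = -1/2
S = -1/2
C² = P²·S² = 1/4 ; C = -0.500000

-0.500000  (= −√(1/4))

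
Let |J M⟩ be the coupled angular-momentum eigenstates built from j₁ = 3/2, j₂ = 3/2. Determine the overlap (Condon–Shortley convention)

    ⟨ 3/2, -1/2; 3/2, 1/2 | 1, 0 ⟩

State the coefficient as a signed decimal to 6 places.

-0.223607  (= −√(1/20))

triangle: 2!·1!·1!/5! = 2/120
(j±m)!: 1!·2!·2!·1!·1!·1! = 4
prefactor² = (2J+1)·Δ·N² = 1/5
  k=1: −1/(1!·1!·1!·1!·0!·0!) = -1
  k=2: +1/(2!·0!·0!·0!·1!·1!) = 1/2
Σ = -1/2  ⇒  CG² = 1/5·(-1/2)² = 1/20
CG = −√(1/20) = -0.223607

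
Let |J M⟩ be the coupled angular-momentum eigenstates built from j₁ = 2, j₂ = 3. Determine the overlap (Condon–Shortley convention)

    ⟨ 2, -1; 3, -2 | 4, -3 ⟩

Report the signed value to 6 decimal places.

+0.223607  (= +√(1/20))

√[9·1!3!5!/10! · 1!3!1!5!1!7!] = √(6480)
  +(−1)^0/∏(0,1,3,1,0,4)! = 1/144  (running 1/144)
  +(−1)^1/∏(1,0,2,0,1,5)! = -1/240  (running 1/360)
⟨..|..⟩ = √(6480)·(1/360) = +0.223607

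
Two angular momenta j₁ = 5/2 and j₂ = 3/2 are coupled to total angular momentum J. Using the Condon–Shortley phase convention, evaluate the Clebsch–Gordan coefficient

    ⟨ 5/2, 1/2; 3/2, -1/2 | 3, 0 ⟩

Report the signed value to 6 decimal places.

√[7·1!4!2!/8! · 3!2!1!2!3!3!] = √(36/5)
  +(−1)^0/∏(0,1,2,1,2,1)! = 1/4  (running 1/4)
  +(−1)^1/∏(1,0,1,0,3,2)! = -1/12  (running 1/6)
⟨..|..⟩ = √(36/5)·(1/6) = +0.447214

+√(1/5) ≈ +0.447214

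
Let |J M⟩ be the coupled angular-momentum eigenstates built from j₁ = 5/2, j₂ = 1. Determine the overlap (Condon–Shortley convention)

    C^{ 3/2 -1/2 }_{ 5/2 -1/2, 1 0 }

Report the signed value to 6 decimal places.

j₁+j₂−J=2  J+j₁−j₂=3  J−j₁+j₂=0  j₁+j₂+J+1=6
(j₁±m₁, j₂±m₂, J±M) = (2,3,1,1,1,2)
P² = 8/5
sum k=1..1:
  [1] −1/2 = -1/2
S = -1/2
C² = P²·S² = 2/5 ; C = -0.632456

−√(2/5) ≈ -0.632456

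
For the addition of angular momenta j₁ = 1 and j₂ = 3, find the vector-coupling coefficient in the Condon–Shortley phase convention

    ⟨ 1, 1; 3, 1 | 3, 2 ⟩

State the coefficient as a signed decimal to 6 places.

j₁+j₂−J=1  J+j₁−j₂=1  J−j₁+j₂=5  j₁+j₂+J+1=8
(j₁±m₁, j₂±m₂, J±M) = (2,0,4,2,5,1)
P² = 240
sum k=0..0:
  [0] +1/24 = 1/24
S = 1/24
C² = P²·S² = 5/12 ; C = +0.645497

+0.645497  (= +√(5/12))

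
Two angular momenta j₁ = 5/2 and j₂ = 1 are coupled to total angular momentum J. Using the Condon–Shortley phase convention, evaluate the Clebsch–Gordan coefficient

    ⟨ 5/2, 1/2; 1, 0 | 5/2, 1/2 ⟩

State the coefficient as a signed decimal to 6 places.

+0.169031  (= +√(1/35))

j₁+j₂−J=1  J+j₁−j₂=4  J−j₁+j₂=1  j₁+j₂+J+1=7
(j₁±m₁, j₂±m₂, J±M) = (3,2,1,1,3,2)
P² = 144/35
sum k=0..1:
  [0] +1/4 = 1/4
  [1] −1/6 = -1/6
S = 1/12
C² = P²·S² = 1/35 ; C = +0.169031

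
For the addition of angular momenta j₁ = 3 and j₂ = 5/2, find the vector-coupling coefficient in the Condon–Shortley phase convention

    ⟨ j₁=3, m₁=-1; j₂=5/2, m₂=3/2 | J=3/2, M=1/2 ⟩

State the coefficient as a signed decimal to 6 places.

−√(7/30) = -0.483046

triangle: 4!·2!·1!/8! = 48/40320
(j±m)!: 2!·4!·4!·1!·2!·1! = 2304
prefactor² = (2J+1)·Δ·N² = 384/35
  k=3: −1/(3!·1!·1!·1!·1!·0!) = -1/6
  k=4: +1/(4!·0!·0!·0!·2!·1!) = 1/48
Σ = -7/48  ⇒  CG² = 384/35·(-7/48)² = 7/30
CG = −√(7/30) = -0.483046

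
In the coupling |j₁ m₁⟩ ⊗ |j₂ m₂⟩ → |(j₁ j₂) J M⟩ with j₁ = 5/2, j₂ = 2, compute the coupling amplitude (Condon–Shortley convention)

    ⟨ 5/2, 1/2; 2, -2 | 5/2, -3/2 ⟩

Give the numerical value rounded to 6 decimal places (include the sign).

√[6·2!3!2!/8! · 3!2!0!4!1!4!] = √(864/35)
  +(−1)^0/∏(0,2,2,0,1,2)! = 1/8  (running 1/8)
⟨..|..⟩ = √(864/35)·(1/8) = +0.621059

+√(27/70) ≈ +0.621059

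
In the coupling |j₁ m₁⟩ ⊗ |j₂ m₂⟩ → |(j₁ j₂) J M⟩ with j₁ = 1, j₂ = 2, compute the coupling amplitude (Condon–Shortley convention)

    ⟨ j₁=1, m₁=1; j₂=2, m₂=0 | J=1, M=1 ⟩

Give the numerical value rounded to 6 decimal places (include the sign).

triangle: 2!×0!×2!/5! = 4/120
(j±m)!: 2!×0!×2!×2!×2!×0! = 16
prefactor² = (2J+1)×Δ×N² = 8/5
  k=0: +1/(0!×2!×0!×2!×0!×0!) = 1/4
Σ = 1/4  ⇒  CG² = 8/5×1/4² = 1/10
CG = +√(1/10) = +0.316228

+√(1/10) ≈ +0.316228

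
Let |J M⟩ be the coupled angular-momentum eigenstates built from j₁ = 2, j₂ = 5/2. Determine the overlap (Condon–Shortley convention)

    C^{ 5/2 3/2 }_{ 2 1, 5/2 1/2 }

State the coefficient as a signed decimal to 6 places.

−√(6/35) = -0.414039

triangle: 2!×2!×3!/8! = 24/40320
(j±m)!: 3!×1!×3!×2!×4!×1! = 1728
prefactor² = (2J+1)×Δ×N² = 216/35
  k=0: +1/(0!×2!×1!×3!×1!×0!) = 1/12
  k=1: −1/(1!×1!×0!×2!×2!×1!) = -1/4
Σ = -1/6  ⇒  CG² = 216/35×(-1/6)² = 6/35
CG = −√(6/35) = -0.414039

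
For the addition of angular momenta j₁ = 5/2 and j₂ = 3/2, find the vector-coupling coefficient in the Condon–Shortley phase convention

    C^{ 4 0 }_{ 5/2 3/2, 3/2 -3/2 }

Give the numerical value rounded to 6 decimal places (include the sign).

+√(1/14) ≈ +0.267261

triangle: 0!*5!*3!/9! = 720/362880
(j±m)!: 4!*1!*0!*3!*4!*4! = 82944
prefactor² = (2J+1)*Δ*N² = 10368/7
  k=0: +1/(0!*0!*1!*0!*4!*3!) = 1/144
Σ = 1/144  ⇒  CG² = 10368/7*1/144² = 1/14
CG = +√(1/14) = +0.267261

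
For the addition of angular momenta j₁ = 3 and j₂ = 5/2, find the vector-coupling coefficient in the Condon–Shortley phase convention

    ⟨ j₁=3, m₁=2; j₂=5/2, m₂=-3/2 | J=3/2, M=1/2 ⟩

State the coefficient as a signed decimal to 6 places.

-0.218218

√[4·4!2!1!/8! · 5!1!1!4!2!1!] = √(192/7)
  +(−1)^0/∏(0,4,1,1,1,0)! = 1/24  (running 1/24)
  +(−1)^1/∏(1,3,0,0,2,1)! = -1/12  (running -1/24)
⟨..|..⟩ = √(192/7)·(-1/24) = -0.218218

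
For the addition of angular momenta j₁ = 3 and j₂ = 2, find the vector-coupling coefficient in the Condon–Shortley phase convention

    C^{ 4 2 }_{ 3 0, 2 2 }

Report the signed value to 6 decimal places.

-0.654654

triangle: 1!·5!·3!/10! = 720/3628800
(j±m)!: 3!·3!·4!·0!·6!·2! = 1244160
prefactor² = (2J+1)·Δ·N² = 15552/7
  k=1: −1/(1!·0!·2!·3!·3!·0!) = -1/72
Σ = -1/72  ⇒  CG² = 15552/7·(-1/72)² = 3/7
CG = −√(3/7) = -0.654654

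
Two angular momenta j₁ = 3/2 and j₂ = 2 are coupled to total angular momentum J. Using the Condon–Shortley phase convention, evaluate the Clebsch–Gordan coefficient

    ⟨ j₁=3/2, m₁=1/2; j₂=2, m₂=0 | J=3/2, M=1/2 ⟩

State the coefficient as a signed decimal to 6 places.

−√(1/5) = -0.447214

j₁+j₂−J=2  J+j₁−j₂=1  J−j₁+j₂=2  j₁+j₂+J+1=6
(j₁±m₁, j₂±m₂, J±M) = (2,1,2,2,2,1)
P² = 16/45
sum k=0..1:
  [0] +1/4 = 1/4
  [1] −1/1 = -1
S = -3/4
C² = P²·S² = 1/5 ; C = -0.447214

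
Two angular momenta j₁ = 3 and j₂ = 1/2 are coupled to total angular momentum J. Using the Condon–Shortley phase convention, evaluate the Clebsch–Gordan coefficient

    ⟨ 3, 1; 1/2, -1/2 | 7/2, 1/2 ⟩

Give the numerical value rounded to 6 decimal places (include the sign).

+√(3/7) ≈ +0.654654

triangle: 0!*6!*1!/8! = 720/40320
(j±m)!: 4!*2!*0!*1!*4!*3! = 6912
prefactor² = (2J+1)*Δ*N² = 6912/7
  k=0: +1/(0!*0!*2!*0!*4!*1!) = 1/48
Σ = 1/48  ⇒  CG² = 6912/7*1/48² = 3/7
CG = +√(3/7) = +0.654654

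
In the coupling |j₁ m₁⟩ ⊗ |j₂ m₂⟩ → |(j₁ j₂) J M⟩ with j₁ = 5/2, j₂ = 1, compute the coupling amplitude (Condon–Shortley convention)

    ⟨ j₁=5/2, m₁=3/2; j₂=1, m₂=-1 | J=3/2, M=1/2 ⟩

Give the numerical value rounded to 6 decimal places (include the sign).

+0.632456

j₁+j₂−J=2  J+j₁−j₂=3  J−j₁+j₂=0  j₁+j₂+J+1=6
(j₁±m₁, j₂±m₂, J±M) = (4,1,0,2,2,1)
P² = 32/5
sum k=0..0:
  [0] +1/4 = 1/4
S = 1/4
C² = P²·S² = 2/5 ; C = +0.632456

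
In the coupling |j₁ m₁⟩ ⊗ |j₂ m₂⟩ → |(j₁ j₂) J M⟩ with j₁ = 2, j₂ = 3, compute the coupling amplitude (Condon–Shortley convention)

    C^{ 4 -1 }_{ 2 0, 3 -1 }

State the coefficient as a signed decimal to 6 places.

+√(3/28) = +0.327327

triangle: 1!*3!*5!/10! = 720/3628800
(j±m)!: 2!*2!*2!*4!*3!*5! = 138240
prefactor² = (2J+1)*Δ*N² = 1728/7
  k=0: +1/(0!*1!*2!*2!*1!*3!) = 1/24
  k=1: −1/(1!*0!*1!*1!*2!*4!) = -1/48
Σ = 1/48  ⇒  CG² = 1728/7*1/48² = 3/28
CG = +√(3/28) = +0.327327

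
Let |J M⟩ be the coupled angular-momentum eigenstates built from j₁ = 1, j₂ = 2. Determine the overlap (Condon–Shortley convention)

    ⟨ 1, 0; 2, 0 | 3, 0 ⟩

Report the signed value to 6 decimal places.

√[7·0!2!4!/7! · 1!1!2!2!3!3!] = √(48/5)
  +(−1)^0/∏(0,0,1,2,1,2)! = 1/4  (running 1/4)
⟨..|..⟩ = √(48/5)·(1/4) = +0.774597

+0.774597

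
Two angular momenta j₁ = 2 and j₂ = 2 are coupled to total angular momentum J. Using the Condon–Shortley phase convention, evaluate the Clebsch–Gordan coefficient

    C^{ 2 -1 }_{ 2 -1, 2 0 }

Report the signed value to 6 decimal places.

√[5·2!2!2!/7! · 1!3!2!2!1!3!] = √(8/7)
  +(−1)^1/∏(1,1,2,1,0,1)! = -1/2  (running -1/2)
  +(−1)^2/∏(2,0,1,0,1,2)! = 1/4  (running -1/4)
⟨..|..⟩ = √(8/7)·(-1/4) = -0.267261

-0.267261  (= −√(1/14))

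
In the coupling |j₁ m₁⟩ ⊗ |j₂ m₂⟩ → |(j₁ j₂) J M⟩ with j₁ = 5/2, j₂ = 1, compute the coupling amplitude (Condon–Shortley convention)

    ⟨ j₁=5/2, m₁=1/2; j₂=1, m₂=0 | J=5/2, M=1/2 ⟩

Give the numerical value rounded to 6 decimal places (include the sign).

√[6·1!4!1!/7! · 3!2!1!1!3!2!] = √(144/35)
  +(−1)^0/∏(0,1,2,1,2,0)! = 1/4  (running 1/4)
  +(−1)^1/∏(1,0,1,0,3,1)! = -1/6  (running 1/12)
⟨..|..⟩ = √(144/35)·(1/12) = +0.169031

+√(1/35) = +0.169031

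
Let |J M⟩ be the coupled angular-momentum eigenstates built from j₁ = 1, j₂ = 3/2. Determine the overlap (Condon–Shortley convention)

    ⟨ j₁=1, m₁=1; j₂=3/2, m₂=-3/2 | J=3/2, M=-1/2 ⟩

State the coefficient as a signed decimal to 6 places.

+√(2/5) ≈ +0.632456

triangle: 1!×1!×2!/5! = 2/120
(j±m)!: 2!×0!×0!×3!×1!×2! = 24
prefactor² = (2J+1)×Δ×N² = 8/5
  k=0: +1/(0!×1!×0!×0!×1!×2!) = 1/2
Σ = 1/2  ⇒  CG² = 8/5×1/2² = 2/5
CG = +√(2/5) = +0.632456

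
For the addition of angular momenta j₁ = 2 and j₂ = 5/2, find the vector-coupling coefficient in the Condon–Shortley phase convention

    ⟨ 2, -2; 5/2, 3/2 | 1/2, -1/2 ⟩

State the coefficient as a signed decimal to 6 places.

j₁+j₂−J=4  J+j₁−j₂=0  J−j₁+j₂=1  j₁+j₂+J+1=6
(j₁±m₁, j₂±m₂, J±M) = (0,4,4,1,0,1)
P² = 192/5
sum k=4..4:
  [4] +1/24 = 1/24
S = 1/24
C² = P²·S² = 1/15 ; C = +0.258199

+0.258199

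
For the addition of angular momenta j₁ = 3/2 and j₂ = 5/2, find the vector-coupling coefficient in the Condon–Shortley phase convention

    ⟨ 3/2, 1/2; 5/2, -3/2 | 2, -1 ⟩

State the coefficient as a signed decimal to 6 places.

√[5·2!1!3!/7! · 2!1!1!4!1!3!] = √(24/7)
  +(−1)^0/∏(0,2,1,1,0,2)! = 1/4  (running 1/4)
  +(−1)^1/∏(1,1,0,0,1,3)! = -1/6  (running 1/12)
⟨..|..⟩ = √(24/7)·(1/12) = +0.154303

+√(1/42) ≈ +0.154303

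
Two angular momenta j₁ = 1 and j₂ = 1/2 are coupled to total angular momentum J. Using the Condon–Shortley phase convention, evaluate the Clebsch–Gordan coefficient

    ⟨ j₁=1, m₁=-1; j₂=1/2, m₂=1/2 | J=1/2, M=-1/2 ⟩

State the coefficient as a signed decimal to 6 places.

−√(2/3) = -0.816497

√[2·1!1!0!/3! · 0!2!1!0!0!1!] = √(2/3)
  +(−1)^1/∏(1,0,1,0,0,0)! = -1  (running -1)
⟨..|..⟩ = √(2/3)·(-1) = -0.816497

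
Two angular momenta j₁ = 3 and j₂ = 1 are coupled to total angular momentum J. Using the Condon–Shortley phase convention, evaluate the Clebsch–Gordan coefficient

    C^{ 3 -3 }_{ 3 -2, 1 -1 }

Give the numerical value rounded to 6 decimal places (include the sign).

+√(1/4) = +0.500000

j₁+j₂−J=1  J+j₁−j₂=5  J−j₁+j₂=1  j₁+j₂+J+1=8
(j₁±m₁, j₂±m₂, J±M) = (1,5,0,2,0,6)
P² = 3600
sum k=0..0:
  [0] +1/120 = 1/120
S = 1/120
C² = P²·S² = 1/4 ; C = +0.500000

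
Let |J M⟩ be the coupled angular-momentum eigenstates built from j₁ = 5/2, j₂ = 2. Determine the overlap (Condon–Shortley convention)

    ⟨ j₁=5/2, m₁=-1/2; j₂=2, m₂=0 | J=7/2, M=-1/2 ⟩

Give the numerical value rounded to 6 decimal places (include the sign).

-0.195180  (= −√(4/105))

triangle: 1!·4!·3!/9! = 144/362880
(j±m)!: 2!·3!·2!·2!·3!·4! = 6912
prefactor² = (2J+1)·Δ·N² = 768/35
  k=0: +1/(0!·1!·3!·2!·1!·1!) = 1/12
  k=1: −1/(1!·0!·2!·1!·2!·2!) = -1/8
Σ = -1/24  ⇒  CG² = 768/35·(-1/24)² = 4/105
CG = −√(4/105) = -0.195180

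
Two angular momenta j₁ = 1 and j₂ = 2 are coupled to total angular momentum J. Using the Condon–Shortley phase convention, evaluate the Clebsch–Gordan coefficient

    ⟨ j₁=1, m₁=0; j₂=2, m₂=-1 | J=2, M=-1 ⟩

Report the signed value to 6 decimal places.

+0.408248

j₁+j₂−J=1  J+j₁−j₂=1  J−j₁+j₂=3  j₁+j₂+J+1=6
(j₁±m₁, j₂±m₂, J±M) = (1,1,1,3,1,3)
P² = 3/2
sum k=0..1:
  [0] +1/2 = 1/2
  [1] −1/6 = -1/6
S = 1/3
C² = P²·S² = 1/6 ; C = +0.408248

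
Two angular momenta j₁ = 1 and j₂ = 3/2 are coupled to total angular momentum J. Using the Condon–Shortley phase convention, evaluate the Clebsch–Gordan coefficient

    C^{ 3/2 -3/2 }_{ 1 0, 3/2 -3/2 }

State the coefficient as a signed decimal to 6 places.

j₁+j₂−J=1  J+j₁−j₂=1  J−j₁+j₂=2  j₁+j₂+J+1=5
(j₁±m₁, j₂±m₂, J±M) = (1,1,0,3,0,3)
P² = 12/5
sum k=0..0:
  [0] +1/2 = 1/2
S = 1/2
C² = P²·S² = 3/5 ; C = +0.774597

+0.774597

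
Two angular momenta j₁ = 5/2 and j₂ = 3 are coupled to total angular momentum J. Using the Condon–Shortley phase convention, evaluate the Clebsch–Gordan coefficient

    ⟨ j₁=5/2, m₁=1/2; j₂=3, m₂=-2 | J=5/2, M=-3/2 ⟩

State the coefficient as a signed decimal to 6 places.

√[6·3!2!3!/9! · 3!2!1!5!1!4!] = √(288/7)
  +(−1)^0/∏(0,3,2,1,0,2)! = 1/24  (running 1/24)
  +(−1)^1/∏(1,2,1,0,1,3)! = -1/12  (running -1/24)
⟨..|..⟩ = √(288/7)·(-1/24) = -0.267261

−√(1/14) ≈ -0.267261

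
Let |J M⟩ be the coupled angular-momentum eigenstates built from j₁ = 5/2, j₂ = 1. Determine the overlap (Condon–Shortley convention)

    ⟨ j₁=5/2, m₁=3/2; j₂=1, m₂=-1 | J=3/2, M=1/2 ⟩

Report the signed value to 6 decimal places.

j₁+j₂−J=2  J+j₁−j₂=3  J−j₁+j₂=0  j₁+j₂+J+1=6
(j₁±m₁, j₂±m₂, J±M) = (4,1,0,2,2,1)
P² = 32/5
sum k=0..0:
  [0] +1/4 = 1/4
S = 1/4
C² = P²·S² = 2/5 ; C = +0.632456

+0.632456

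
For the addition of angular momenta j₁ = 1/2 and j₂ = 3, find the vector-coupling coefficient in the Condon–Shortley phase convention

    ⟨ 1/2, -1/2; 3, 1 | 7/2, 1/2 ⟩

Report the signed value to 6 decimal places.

+√(3/7) ≈ +0.654654

triangle: 0!·1!·6!/8! = 720/40320
(j±m)!: 0!·1!·4!·2!·4!·3! = 6912
prefactor² = (2J+1)·Δ·N² = 6912/7
  k=0: +1/(0!·0!·1!·4!·0!·2!) = 1/48
Σ = 1/48  ⇒  CG² = 6912/7·1/48² = 3/7
CG = +√(3/7) = +0.654654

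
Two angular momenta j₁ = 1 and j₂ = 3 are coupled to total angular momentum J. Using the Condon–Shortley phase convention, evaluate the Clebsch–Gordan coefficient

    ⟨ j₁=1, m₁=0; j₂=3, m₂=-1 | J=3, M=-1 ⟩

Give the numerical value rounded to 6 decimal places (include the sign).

+0.288675

√[7·1!1!5!/8! · 1!1!2!4!2!4!] = √(48)
  +(−1)^0/∏(0,1,1,2,0,3)! = 1/12  (running 1/12)
  +(−1)^1/∏(1,0,0,1,1,4)! = -1/24  (running 1/24)
⟨..|..⟩ = √(48)·(1/24) = +0.288675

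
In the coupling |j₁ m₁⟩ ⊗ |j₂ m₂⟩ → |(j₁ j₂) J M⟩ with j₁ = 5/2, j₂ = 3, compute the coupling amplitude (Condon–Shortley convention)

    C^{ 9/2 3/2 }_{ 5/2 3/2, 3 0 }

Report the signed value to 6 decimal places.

+0.540562

√[10·1!4!5!/11! · 4!1!3!3!6!3!] = √(207360/77)
  +(−1)^0/∏(0,1,1,3,3,2)! = 1/72  (running 1/72)
  +(−1)^1/∏(1,0,0,2,4,3)! = -1/288  (running 1/96)
⟨..|..⟩ = √(207360/77)·(1/96) = +0.540562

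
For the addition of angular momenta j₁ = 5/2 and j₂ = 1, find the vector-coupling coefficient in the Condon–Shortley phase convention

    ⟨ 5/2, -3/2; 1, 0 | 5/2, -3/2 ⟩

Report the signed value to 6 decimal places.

−√(9/35) ≈ -0.507093

triangle: 1!×4!×1!/7! = 24/5040
(j±m)!: 1!×4!×1!×1!×1!×4! = 576
prefactor² = (2J+1)×Δ×N² = 576/35
  k=0: +1/(0!×1!×4!×1!×0!×0!) = 1/24
  k=1: −1/(1!×0!×3!×0!×1!×1!) = -1/6
Σ = -1/8  ⇒  CG² = 576/35×(-1/8)² = 9/35
CG = −√(9/35) = -0.507093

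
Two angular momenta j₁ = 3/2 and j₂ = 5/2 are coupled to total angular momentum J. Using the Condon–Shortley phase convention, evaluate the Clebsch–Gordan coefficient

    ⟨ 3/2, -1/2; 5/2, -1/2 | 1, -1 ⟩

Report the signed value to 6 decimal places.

+√(3/20) ≈ +0.387298

√[3·3!0!2!/6! · 1!2!2!3!0!2!] = √(12/5)
  +(−1)^2/∏(2,1,0,0,0,2)! = 1/4  (running 1/4)
⟨..|..⟩ = √(12/5)·(1/4) = +0.387298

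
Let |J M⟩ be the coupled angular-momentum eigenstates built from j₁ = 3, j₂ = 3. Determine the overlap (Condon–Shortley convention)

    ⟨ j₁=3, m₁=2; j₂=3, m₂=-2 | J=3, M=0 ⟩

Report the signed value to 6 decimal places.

+√(1/6) ≈ +0.408248

j₁+j₂−J=3  J+j₁−j₂=3  J−j₁+j₂=3  j₁+j₂+J+1=10
(j₁±m₁, j₂±m₂, J±M) = (5,1,1,5,3,3)
P² = 216
sum k=0..1:
  [0] +1/24 = 1/24
  [1] −1/72 = -1/72
S = 1/36
C² = P²·S² = 1/6 ; C = +0.408248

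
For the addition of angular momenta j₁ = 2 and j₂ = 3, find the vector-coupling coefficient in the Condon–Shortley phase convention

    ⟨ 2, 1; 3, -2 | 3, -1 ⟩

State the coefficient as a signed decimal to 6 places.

triangle: 2!×2!×4!/9! = 96/362880
(j±m)!: 3!×1!×1!×5!×2!×4! = 34560
prefactor² = (2J+1)×Δ×N² = 64
  k=0: +1/(0!×2!×1!×1!×1!×3!) = 1/12
  k=1: −1/(1!×1!×0!×0!×2!×4!) = -1/48
Σ = 1/16  ⇒  CG² = 64×1/16² = 1/4
CG = +√(1/4) = +0.500000

+√(1/4) ≈ +0.500000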